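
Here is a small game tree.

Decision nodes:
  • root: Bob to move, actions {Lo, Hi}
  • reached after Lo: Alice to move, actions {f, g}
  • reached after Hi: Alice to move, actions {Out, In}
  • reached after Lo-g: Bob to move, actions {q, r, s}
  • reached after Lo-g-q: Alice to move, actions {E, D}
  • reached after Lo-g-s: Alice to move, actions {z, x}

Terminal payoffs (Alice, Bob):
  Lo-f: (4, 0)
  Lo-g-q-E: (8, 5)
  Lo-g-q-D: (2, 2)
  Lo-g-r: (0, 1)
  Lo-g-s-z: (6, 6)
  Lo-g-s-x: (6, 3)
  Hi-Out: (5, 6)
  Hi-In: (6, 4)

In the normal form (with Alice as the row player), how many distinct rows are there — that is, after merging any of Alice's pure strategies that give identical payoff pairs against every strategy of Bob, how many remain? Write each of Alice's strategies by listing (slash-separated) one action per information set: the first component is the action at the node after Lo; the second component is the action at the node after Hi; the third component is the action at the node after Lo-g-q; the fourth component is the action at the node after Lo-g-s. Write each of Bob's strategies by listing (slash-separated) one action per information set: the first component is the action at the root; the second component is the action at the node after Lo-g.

Alice has 16 pure strategies: f/Out/E/z, f/Out/E/x, f/Out/D/z, f/Out/D/x, f/In/E/z, f/In/E/x, f/In/D/z, f/In/D/x, g/Out/E/z, g/Out/E/x, g/Out/D/z, g/Out/D/x, g/In/E/z, g/In/E/x, g/In/D/z, g/In/D/x. Columns: Lo/q, Lo/r, Lo/s, Hi/q, Hi/r, Hi/s.
{f/Out/E/z, f/Out/E/x, f/Out/D/z, f/Out/D/x} → row (4,0) (4,0) (4,0) (5,6) (5,6) (5,6)
{f/In/E/z, f/In/E/x, f/In/D/z, f/In/D/x} → row (4,0) (4,0) (4,0) (6,4) (6,4) (6,4)
{g/Out/E/z} → row (8,5) (0,1) (6,6) (5,6) (5,6) (5,6)
{g/Out/E/x} → row (8,5) (0,1) (6,3) (5,6) (5,6) (5,6)
{g/Out/D/z} → row (2,2) (0,1) (6,6) (5,6) (5,6) (5,6)
{g/Out/D/x} → row (2,2) (0,1) (6,3) (5,6) (5,6) (5,6)
{g/In/E/z} → row (8,5) (0,1) (6,6) (6,4) (6,4) (6,4)
{g/In/E/x} → row (8,5) (0,1) (6,3) (6,4) (6,4) (6,4)
{g/In/D/z} → row (2,2) (0,1) (6,6) (6,4) (6,4) (6,4)
{g/In/D/x} → row (2,2) (0,1) (6,3) (6,4) (6,4) (6,4)
That's 10 distinct rows out of 16 strategies.

10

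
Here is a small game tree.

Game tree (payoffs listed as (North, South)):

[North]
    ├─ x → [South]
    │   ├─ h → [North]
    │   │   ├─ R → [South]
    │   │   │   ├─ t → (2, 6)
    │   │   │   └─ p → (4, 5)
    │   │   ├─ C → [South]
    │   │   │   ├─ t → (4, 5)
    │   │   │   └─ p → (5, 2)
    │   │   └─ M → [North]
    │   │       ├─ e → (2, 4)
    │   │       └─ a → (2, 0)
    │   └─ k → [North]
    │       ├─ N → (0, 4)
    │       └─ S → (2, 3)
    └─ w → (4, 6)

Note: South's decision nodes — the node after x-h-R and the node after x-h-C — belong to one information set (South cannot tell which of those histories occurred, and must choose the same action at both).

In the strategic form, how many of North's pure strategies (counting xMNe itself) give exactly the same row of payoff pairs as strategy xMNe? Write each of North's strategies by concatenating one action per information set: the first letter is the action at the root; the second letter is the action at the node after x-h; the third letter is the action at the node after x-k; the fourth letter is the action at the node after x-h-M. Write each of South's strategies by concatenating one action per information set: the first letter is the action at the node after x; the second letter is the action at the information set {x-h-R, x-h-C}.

Row for xMNe (columns ht, hp, kt, kp): (2,4) (2,4) (0,4) (0,4).
Every one of North's information sets is on the play path for some reply by South when North follows xMNe.
Changing the action at any of them therefore changes at least one column, so only xMNe itself gives this row.

1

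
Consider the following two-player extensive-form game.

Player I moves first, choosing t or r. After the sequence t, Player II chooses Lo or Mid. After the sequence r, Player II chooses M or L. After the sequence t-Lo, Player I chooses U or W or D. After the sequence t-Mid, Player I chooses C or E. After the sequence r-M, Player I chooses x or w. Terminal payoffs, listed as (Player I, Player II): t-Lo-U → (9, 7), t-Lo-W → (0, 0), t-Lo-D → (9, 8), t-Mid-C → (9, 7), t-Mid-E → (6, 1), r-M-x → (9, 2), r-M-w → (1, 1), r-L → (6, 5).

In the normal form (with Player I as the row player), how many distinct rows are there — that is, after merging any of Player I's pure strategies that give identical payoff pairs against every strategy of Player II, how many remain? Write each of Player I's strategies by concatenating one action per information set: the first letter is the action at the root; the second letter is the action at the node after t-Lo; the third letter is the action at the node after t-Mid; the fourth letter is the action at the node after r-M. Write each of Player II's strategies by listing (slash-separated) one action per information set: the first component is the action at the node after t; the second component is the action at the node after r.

8

Player I has 24 pure strategies: tUCx, tUCw, tUEx, tUEw, tWCx, tWCw, tWEx, tWEw, tDCx, tDCw, tDEx, tDEw, rUCx, rUCw, rUEx, rUEw, rWCx, rWCw, rWEx, rWEw, rDCx, rDCw, rDEx, rDEw. Columns: Lo/M, Lo/L, Mid/M, Mid/L.
{tUCx, tUCw} → row (9,7) (9,7) (9,7) (9,7)
{tUEx, tUEw} → row (9,7) (9,7) (6,1) (6,1)
{tWCx, tWCw} → row (0,0) (0,0) (9,7) (9,7)
{tWEx, tWEw} → row (0,0) (0,0) (6,1) (6,1)
{tDCx, tDCw} → row (9,8) (9,8) (9,7) (9,7)
{tDEx, tDEw} → row (9,8) (9,8) (6,1) (6,1)
{rUCx, rUEx, rWCx, rWEx, rDCx, rDEx} → row (9,2) (6,5) (9,2) (6,5)
{rUCw, rUEw, rWCw, rWEw, rDCw, rDEw} → row (1,1) (6,5) (1,1) (6,5)
That's 8 distinct rows out of 24 strategies.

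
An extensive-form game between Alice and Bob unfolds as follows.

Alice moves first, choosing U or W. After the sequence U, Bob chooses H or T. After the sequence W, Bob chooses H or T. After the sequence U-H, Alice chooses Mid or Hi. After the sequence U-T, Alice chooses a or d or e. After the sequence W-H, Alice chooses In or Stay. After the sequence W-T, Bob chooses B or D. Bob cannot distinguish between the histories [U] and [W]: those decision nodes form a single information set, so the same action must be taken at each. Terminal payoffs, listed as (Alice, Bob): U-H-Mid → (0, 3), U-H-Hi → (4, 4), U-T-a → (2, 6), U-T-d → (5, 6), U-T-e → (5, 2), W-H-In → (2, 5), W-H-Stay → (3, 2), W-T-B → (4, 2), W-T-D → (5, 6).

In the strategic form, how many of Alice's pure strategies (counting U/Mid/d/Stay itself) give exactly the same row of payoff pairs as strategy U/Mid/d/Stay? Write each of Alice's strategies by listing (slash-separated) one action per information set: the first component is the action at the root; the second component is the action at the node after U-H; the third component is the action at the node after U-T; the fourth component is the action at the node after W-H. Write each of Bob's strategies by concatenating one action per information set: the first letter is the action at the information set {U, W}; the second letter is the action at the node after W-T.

Row for U/Mid/d/Stay (columns HB, HD, TB, TD): (0,3) (0,3) (5,6) (5,6).
Under U/Mid/d/Stay, Alice's choice at the node after W-H can never be reached regardless of what Bob does, so varying those choices leaves every outcome unchanged.
Holding the reachable choices fixed and varying the unreachable one freely already gives 2 equivalent strategies.
No other strategy reproduces this row, so those 2 are the full class: U/Mid/d/In, U/Mid/d/Stay.

2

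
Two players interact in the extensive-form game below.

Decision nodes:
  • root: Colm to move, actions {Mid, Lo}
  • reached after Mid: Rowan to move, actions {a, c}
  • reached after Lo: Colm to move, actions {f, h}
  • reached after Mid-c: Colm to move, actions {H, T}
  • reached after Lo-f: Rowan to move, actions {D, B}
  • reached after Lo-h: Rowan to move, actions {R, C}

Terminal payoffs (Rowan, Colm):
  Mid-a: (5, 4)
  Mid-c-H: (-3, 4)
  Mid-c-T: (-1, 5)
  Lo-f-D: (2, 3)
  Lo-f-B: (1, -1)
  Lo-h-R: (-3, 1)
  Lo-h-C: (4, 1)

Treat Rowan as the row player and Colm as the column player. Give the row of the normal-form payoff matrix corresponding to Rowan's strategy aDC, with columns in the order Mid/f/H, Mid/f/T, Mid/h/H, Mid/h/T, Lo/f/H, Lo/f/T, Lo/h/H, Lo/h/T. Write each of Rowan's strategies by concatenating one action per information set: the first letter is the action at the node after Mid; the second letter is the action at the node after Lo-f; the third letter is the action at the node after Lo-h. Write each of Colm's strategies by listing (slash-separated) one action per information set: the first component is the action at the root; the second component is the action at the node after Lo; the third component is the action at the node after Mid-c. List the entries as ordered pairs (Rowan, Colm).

(5,4) (5,4) (5,4) (5,4) (2,3) (2,3) (4,1) (4,1)

vs Mid/f/H: Colm plays Mid → Rowan plays a at [Mid] → (5, 4)
vs Mid/f/T: Colm plays Mid → Rowan plays a at [Mid] → (5, 4)
vs Mid/h/H: Colm plays Mid → Rowan plays a at [Mid] → (5, 4)
vs Mid/h/T: Colm plays Mid → Rowan plays a at [Mid] → (5, 4)
vs Lo/f/H: Colm plays Lo → Colm plays f at [Lo] → Rowan plays D at [Lo-f] → (2, 3)
vs Lo/f/T: Colm plays Lo → Colm plays f at [Lo] → Rowan plays D at [Lo-f] → (2, 3)
vs Lo/h/H: Colm plays Lo → Colm plays h at [Lo] → Rowan plays C at [Lo-h] → (4, 1)
vs Lo/h/T: Colm plays Lo → Colm plays h at [Lo] → Rowan plays C at [Lo-h] → (4, 1)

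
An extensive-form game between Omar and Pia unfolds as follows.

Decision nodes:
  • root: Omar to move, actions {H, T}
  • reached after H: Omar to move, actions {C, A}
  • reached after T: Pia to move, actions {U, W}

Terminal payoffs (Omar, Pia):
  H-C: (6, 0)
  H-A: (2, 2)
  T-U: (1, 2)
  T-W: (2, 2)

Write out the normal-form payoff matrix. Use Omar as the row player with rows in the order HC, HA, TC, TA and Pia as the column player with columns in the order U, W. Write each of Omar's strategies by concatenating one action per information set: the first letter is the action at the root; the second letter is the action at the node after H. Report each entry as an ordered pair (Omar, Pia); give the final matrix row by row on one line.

Row HC: U→(6,0), W→(6,0)
Row HA: U→(2,2), W→(2,2)
Row TC: U→(1,2), W→(2,2)
Row TA: U→(1,2), W→(2,2)

HC: (6,0) (6,0) | HA: (2,2) (2,2) | TC: (1,2) (2,2) | TA: (1,2) (2,2)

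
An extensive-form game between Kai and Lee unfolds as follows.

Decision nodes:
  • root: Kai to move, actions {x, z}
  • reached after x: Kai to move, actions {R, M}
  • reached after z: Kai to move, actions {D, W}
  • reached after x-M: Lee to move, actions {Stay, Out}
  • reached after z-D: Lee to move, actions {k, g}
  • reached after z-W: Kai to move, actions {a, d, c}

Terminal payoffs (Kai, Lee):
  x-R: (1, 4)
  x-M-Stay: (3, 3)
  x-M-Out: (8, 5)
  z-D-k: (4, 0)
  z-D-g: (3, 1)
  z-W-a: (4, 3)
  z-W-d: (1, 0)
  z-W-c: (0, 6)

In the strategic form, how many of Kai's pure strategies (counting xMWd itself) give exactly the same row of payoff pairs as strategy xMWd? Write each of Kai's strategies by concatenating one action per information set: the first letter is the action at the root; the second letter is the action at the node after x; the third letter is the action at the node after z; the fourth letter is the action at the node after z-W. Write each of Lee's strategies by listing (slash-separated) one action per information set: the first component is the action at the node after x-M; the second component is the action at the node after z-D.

Row for xMWd (columns Stay/k, Stay/g, Out/k, Out/g): (3,3) (3,3) (8,5) (8,5).
Under xMWd, Kai's choice at the node after z and at the node after z-W can never be reached regardless of what Lee does, so varying those choices leaves every outcome unchanged.
Holding the reachable choices fixed and varying the unreachable ones freely already gives 2 × 3 = 6 equivalent strategies.
No other strategy reproduces this row, so those 6 are the full class: xMDa, xMDd, xMDc, xMWa, xMWd, xMWc.

6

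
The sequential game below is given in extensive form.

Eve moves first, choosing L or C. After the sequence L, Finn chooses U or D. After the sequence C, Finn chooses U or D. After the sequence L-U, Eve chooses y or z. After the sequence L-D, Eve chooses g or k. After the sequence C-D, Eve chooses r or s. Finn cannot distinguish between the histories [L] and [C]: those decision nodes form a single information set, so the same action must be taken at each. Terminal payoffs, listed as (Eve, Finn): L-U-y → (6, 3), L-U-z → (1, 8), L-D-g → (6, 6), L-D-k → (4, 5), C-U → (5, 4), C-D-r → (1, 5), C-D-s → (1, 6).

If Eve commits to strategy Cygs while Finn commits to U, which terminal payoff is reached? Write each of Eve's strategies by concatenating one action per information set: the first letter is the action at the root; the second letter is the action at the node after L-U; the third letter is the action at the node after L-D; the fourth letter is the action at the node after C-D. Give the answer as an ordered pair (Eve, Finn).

(5, 4)

Trace the play path from the root:
  Eve plays C
  Finn plays U at [C]
→ terminal payoff (5, 4).
(Eve's choice at the node after L-U is never reached on this path, so it doesn't affect the outcome.)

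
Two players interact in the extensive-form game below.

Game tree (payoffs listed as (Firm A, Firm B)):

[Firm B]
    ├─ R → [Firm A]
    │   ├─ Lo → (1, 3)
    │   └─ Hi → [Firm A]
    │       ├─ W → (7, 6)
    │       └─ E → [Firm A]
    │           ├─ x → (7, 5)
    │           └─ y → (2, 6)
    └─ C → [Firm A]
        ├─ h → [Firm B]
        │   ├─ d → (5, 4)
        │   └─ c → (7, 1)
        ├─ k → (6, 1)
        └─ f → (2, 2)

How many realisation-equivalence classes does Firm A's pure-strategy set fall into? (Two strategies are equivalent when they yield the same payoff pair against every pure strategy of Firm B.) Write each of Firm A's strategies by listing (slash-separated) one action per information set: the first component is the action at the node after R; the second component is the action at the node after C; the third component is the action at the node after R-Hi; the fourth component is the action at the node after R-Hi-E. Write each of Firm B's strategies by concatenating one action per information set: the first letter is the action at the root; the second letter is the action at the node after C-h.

12

Firm A has 24 pure strategies: Lo/h/W/x, Lo/h/W/y, Lo/h/E/x, Lo/h/E/y, Lo/k/W/x, Lo/k/W/y, Lo/k/E/x, Lo/k/E/y, Lo/f/W/x, Lo/f/W/y, Lo/f/E/x, Lo/f/E/y, Hi/h/W/x, Hi/h/W/y, Hi/h/E/x, Hi/h/E/y, Hi/k/W/x, Hi/k/W/y, Hi/k/E/x, Hi/k/E/y, Hi/f/W/x, Hi/f/W/y, Hi/f/E/x, Hi/f/E/y. Columns: Rd, Rc, Cd, Cc.
{Lo/h/W/x, Lo/h/W/y, Lo/h/E/x, Lo/h/E/y} → row (1,3) (1,3) (5,4) (7,1)
{Lo/k/W/x, Lo/k/W/y, Lo/k/E/x, Lo/k/E/y} → row (1,3) (1,3) (6,1) (6,1)
{Lo/f/W/x, Lo/f/W/y, Lo/f/E/x, Lo/f/E/y} → row (1,3) (1,3) (2,2) (2,2)
{Hi/h/W/x, Hi/h/W/y} → row (7,6) (7,6) (5,4) (7,1)
{Hi/h/E/x} → row (7,5) (7,5) (5,4) (7,1)
{Hi/h/E/y} → row (2,6) (2,6) (5,4) (7,1)
{Hi/k/W/x, Hi/k/W/y} → row (7,6) (7,6) (6,1) (6,1)
{Hi/k/E/x} → row (7,5) (7,5) (6,1) (6,1)
{Hi/k/E/y} → row (2,6) (2,6) (6,1) (6,1)
{Hi/f/W/x, Hi/f/W/y} → row (7,6) (7,6) (2,2) (2,2)
{Hi/f/E/x} → row (7,5) (7,5) (2,2) (2,2)
{Hi/f/E/y} → row (2,6) (2,6) (2,2) (2,2)
That's 12 distinct rows out of 24 strategies.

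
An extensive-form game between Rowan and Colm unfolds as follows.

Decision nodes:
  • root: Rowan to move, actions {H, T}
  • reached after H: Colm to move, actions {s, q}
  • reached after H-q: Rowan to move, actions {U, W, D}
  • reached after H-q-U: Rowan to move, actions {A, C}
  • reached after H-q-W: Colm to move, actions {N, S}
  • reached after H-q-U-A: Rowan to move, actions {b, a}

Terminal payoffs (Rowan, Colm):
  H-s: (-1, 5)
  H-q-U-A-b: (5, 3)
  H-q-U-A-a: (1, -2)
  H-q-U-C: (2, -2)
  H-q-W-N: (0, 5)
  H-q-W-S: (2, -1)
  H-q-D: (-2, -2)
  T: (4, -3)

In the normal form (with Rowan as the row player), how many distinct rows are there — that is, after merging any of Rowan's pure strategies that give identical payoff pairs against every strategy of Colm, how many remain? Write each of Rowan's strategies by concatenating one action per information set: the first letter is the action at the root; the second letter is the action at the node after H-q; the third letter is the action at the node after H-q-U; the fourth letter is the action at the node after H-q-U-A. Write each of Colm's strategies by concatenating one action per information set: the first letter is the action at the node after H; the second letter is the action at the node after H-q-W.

6

Rowan has 24 pure strategies: HUAb, HUAa, HUCb, HUCa, HWAb, HWAa, HWCb, HWCa, HDAb, HDAa, HDCb, HDCa, TUAb, TUAa, TUCb, TUCa, TWAb, TWAa, TWCb, TWCa, TDAb, TDAa, TDCb, TDCa. Columns: sN, sS, qN, qS.
{HUAb} → row (-1,5) (-1,5) (5,3) (5,3)
{HUAa} → row (-1,5) (-1,5) (1,-2) (1,-2)
{HUCb, HUCa} → row (-1,5) (-1,5) (2,-2) (2,-2)
{HWAb, HWAa, HWCb, HWCa} → row (-1,5) (-1,5) (0,5) (2,-1)
{HDAb, HDAa, HDCb, HDCa} → row (-1,5) (-1,5) (-2,-2) (-2,-2)
{TUAb, TUAa, TUCb, TUCa, TWAb, TWAa, TWCb, TWCa, TDAb, TDAa, TDCb, TDCa} → row (4,-3) (4,-3) (4,-3) (4,-3)
That's 6 distinct rows out of 24 strategies.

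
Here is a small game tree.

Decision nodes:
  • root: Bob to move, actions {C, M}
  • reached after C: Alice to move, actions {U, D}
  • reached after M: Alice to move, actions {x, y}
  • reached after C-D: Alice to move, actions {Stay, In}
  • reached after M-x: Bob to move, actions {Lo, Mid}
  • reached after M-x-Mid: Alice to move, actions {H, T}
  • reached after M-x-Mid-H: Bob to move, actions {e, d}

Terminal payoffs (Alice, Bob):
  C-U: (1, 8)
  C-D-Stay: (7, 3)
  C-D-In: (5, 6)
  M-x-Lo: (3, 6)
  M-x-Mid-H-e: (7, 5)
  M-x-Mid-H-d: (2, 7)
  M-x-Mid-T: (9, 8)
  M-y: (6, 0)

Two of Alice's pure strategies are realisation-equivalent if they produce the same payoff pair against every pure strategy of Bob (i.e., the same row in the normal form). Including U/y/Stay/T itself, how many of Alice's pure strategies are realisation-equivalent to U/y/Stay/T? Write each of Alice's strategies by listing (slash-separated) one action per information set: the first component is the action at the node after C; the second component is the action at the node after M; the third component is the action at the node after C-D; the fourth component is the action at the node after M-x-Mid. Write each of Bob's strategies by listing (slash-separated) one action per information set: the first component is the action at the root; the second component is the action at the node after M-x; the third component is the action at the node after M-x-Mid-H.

Row for U/y/Stay/T (columns C/Lo/e, C/Lo/d, C/Mid/e, C/Mid/d, M/Lo/e, M/Lo/d, M/Mid/e, M/Mid/d): (1,8) (1,8) (1,8) (1,8) (6,0) (6,0) (6,0) (6,0).
Under U/y/Stay/T, Alice's choice at the node after C-D and at the node after M-x-Mid can never be reached regardless of what Bob does, so varying those choices leaves every outcome unchanged.
Holding the reachable choices fixed and varying the unreachable ones freely already gives 2 × 2 = 4 equivalent strategies.
No other strategy reproduces this row, so those 4 are the full class: U/y/Stay/H, U/y/Stay/T, U/y/In/H, U/y/In/T.

4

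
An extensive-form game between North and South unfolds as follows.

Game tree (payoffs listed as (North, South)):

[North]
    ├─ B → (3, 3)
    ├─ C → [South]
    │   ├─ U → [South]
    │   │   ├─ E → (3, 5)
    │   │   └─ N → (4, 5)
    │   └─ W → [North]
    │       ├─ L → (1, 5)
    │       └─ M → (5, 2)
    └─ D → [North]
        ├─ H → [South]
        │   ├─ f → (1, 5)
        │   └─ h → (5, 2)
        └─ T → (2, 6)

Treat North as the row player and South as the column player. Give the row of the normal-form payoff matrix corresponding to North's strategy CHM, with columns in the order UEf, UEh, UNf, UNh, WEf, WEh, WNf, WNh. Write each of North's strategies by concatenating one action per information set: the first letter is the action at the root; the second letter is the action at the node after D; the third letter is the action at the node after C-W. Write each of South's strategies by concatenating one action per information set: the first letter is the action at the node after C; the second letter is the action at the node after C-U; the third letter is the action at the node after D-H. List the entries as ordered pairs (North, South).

vs UEf: North plays C → South plays U at [C] → South plays E at [C-U] → (3, 5)
vs UEh: North plays C → South plays U at [C] → South plays E at [C-U] → (3, 5)
vs UNf: North plays C → South plays U at [C] → South plays N at [C-U] → (4, 5)
vs UNh: North plays C → South plays U at [C] → South plays N at [C-U] → (4, 5)
vs WEf: North plays C → South plays W at [C] → North plays M at [C-W] → (5, 2)
vs WEh: North plays C → South plays W at [C] → North plays M at [C-W] → (5, 2)
vs WNf: North plays C → South plays W at [C] → North plays M at [C-W] → (5, 2)
vs WNh: North plays C → South plays W at [C] → North plays M at [C-W] → (5, 2)

(3,5) (3,5) (4,5) (4,5) (5,2) (5,2) (5,2) (5,2)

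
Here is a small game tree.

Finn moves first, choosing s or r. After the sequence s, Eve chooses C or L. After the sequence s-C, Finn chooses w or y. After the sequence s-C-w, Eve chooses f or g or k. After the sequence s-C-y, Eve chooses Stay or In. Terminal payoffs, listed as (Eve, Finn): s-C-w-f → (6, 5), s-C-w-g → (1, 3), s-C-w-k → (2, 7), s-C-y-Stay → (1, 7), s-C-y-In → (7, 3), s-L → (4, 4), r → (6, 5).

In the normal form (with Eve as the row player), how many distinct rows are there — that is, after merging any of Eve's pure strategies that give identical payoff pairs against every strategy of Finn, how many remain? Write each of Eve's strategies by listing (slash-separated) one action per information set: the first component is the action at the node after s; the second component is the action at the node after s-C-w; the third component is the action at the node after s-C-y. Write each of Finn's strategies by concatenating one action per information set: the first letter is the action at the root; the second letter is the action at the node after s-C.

Eve has 12 pure strategies: C/f/Stay, C/f/In, C/g/Stay, C/g/In, C/k/Stay, C/k/In, L/f/Stay, L/f/In, L/g/Stay, L/g/In, L/k/Stay, L/k/In. Columns: sw, sy, rw, ry.
{C/f/Stay} → row (6,5) (1,7) (6,5) (6,5)
{C/f/In} → row (6,5) (7,3) (6,5) (6,5)
{C/g/Stay} → row (1,3) (1,7) (6,5) (6,5)
{C/g/In} → row (1,3) (7,3) (6,5) (6,5)
{C/k/Stay} → row (2,7) (1,7) (6,5) (6,5)
{C/k/In} → row (2,7) (7,3) (6,5) (6,5)
{L/f/Stay, L/f/In, L/g/Stay, L/g/In, L/k/Stay, L/k/In} → row (4,4) (4,4) (6,5) (6,5)
That's 7 distinct rows out of 12 strategies.

7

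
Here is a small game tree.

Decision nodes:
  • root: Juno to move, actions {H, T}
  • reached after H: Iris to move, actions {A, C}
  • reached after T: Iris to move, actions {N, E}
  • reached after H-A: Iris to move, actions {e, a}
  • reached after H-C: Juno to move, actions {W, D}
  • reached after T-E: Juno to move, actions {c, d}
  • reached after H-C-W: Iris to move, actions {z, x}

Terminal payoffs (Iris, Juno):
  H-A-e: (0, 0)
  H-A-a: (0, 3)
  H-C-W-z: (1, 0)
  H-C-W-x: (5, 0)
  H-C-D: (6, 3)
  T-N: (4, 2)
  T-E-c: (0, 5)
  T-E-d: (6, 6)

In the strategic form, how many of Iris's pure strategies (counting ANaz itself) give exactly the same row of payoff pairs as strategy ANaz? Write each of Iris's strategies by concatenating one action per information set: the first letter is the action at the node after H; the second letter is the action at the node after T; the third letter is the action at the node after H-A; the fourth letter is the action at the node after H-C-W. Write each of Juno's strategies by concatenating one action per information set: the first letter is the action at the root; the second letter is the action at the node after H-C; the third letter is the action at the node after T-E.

2

Row for ANaz (columns HWc, HWd, HDc, HDd, TWc, TWd, TDc, TDd): (0,3) (0,3) (0,3) (0,3) (4,2) (4,2) (4,2) (4,2).
Under ANaz, Iris's choice at the node after H-C-W can never be reached regardless of what Juno does, so varying those choices leaves every outcome unchanged.
Holding the reachable choices fixed and varying the unreachable one freely already gives 2 equivalent strategies.
No other strategy reproduces this row, so those 2 are the full class: ANaz, ANax.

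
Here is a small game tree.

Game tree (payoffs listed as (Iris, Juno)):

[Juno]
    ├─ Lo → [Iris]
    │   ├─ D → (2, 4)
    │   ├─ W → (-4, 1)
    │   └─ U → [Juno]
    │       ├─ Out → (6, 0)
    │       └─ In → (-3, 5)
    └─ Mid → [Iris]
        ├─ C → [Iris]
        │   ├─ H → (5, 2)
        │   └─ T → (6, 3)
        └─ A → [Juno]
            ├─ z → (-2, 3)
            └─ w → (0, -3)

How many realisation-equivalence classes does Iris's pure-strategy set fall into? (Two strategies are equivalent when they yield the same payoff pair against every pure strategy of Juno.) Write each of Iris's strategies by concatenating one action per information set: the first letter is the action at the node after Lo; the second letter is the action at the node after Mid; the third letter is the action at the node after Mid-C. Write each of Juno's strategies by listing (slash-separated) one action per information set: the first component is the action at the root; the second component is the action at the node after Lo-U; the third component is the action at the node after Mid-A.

9

Iris has 12 pure strategies: DCH, DCT, DAH, DAT, WCH, WCT, WAH, WAT, UCH, UCT, UAH, UAT. Columns: Lo/Out/z, Lo/Out/w, Lo/In/z, Lo/In/w, Mid/Out/z, Mid/Out/w, Mid/In/z, Mid/In/w.
{DCH} → row (2,4) (2,4) (2,4) (2,4) (5,2) (5,2) (5,2) (5,2)
{DCT} → row (2,4) (2,4) (2,4) (2,4) (6,3) (6,3) (6,3) (6,3)
{DAH, DAT} → row (2,4) (2,4) (2,4) (2,4) (-2,3) (0,-3) (-2,3) (0,-3)
{WCH} → row (-4,1) (-4,1) (-4,1) (-4,1) (5,2) (5,2) (5,2) (5,2)
{WCT} → row (-4,1) (-4,1) (-4,1) (-4,1) (6,3) (6,3) (6,3) (6,3)
{WAH, WAT} → row (-4,1) (-4,1) (-4,1) (-4,1) (-2,3) (0,-3) (-2,3) (0,-3)
{UCH} → row (6,0) (6,0) (-3,5) (-3,5) (5,2) (5,2) (5,2) (5,2)
{UCT} → row (6,0) (6,0) (-3,5) (-3,5) (6,3) (6,3) (6,3) (6,3)
{UAH, UAT} → row (6,0) (6,0) (-3,5) (-3,5) (-2,3) (0,-3) (-2,3) (0,-3)
That's 9 distinct rows out of 12 strategies.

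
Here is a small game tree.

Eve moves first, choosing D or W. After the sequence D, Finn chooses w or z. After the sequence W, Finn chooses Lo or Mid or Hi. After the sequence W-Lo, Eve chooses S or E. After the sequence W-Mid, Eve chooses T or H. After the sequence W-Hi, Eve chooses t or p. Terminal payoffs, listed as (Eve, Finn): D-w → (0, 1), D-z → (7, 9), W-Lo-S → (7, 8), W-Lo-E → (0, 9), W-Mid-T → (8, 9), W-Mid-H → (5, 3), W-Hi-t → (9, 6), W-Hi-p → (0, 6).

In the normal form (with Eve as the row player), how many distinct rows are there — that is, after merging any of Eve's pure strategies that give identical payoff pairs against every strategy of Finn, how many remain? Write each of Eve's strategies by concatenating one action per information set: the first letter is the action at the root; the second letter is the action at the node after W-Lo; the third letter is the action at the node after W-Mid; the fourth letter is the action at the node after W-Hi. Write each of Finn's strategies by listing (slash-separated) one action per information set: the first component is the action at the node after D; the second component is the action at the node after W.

Eve has 16 pure strategies: DSTt, DSTp, DSHt, DSHp, DETt, DETp, DEHt, DEHp, WSTt, WSTp, WSHt, WSHp, WETt, WETp, WEHt, WEHp. Columns: w/Lo, w/Mid, w/Hi, z/Lo, z/Mid, z/Hi.
{DSTt, DSTp, DSHt, DSHp, DETt, DETp, DEHt, DEHp} → row (0,1) (0,1) (0,1) (7,9) (7,9) (7,9)
{WSTt} → row (7,8) (8,9) (9,6) (7,8) (8,9) (9,6)
{WSTp} → row (7,8) (8,9) (0,6) (7,8) (8,9) (0,6)
{WSHt} → row (7,8) (5,3) (9,6) (7,8) (5,3) (9,6)
{WSHp} → row (7,8) (5,3) (0,6) (7,8) (5,3) (0,6)
{WETt} → row (0,9) (8,9) (9,6) (0,9) (8,9) (9,6)
{WETp} → row (0,9) (8,9) (0,6) (0,9) (8,9) (0,6)
{WEHt} → row (0,9) (5,3) (9,6) (0,9) (5,3) (9,6)
{WEHp} → row (0,9) (5,3) (0,6) (0,9) (5,3) (0,6)
That's 9 distinct rows out of 16 strategies.

9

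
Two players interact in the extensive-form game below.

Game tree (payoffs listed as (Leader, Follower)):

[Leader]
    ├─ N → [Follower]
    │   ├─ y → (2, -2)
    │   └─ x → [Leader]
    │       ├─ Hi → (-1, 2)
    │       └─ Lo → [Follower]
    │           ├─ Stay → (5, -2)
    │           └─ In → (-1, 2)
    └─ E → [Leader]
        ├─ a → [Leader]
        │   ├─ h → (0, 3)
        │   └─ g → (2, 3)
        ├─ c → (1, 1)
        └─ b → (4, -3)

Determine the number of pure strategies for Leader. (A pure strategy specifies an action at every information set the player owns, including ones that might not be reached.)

Leader owns the root with actions {N, E} — two choices.
Leader owns the node after E with actions {a, c, b} — three choices.
Leader owns the node after N-x with actions {Hi, Lo} — two choices.
Leader owns the node after E-a with actions {h, g} — two choices.
A pure strategy fixes one action at each information set independently, so the count is the product 2 × 3 × 2 × 2 = 24.
(For reference, Follower has 4 pure strategies, giving a 24×4 normal-form matrix.)

24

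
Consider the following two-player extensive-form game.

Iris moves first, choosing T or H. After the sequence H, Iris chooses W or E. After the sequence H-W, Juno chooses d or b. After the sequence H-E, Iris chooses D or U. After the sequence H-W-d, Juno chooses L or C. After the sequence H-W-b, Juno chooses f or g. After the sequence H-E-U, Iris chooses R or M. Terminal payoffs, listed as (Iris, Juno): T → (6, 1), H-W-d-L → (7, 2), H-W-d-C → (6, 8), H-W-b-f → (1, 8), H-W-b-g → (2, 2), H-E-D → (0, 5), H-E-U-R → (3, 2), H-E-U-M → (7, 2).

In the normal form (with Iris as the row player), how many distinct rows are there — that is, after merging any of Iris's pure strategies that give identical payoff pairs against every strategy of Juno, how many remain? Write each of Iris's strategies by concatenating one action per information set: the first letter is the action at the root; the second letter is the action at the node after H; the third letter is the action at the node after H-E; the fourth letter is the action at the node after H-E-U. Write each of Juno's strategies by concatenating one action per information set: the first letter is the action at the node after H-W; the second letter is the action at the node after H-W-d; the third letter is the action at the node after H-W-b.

Iris has 16 pure strategies: TWDR, TWDM, TWUR, TWUM, TEDR, TEDM, TEUR, TEUM, HWDR, HWDM, HWUR, HWUM, HEDR, HEDM, HEUR, HEUM. Columns: dLf, dLg, dCf, dCg, bLf, bLg, bCf, bCg.
{TWDR, TWDM, TWUR, TWUM, TEDR, TEDM, TEUR, TEUM} → row (6,1) (6,1) (6,1) (6,1) (6,1) (6,1) (6,1) (6,1)
{HWDR, HWDM, HWUR, HWUM} → row (7,2) (7,2) (6,8) (6,8) (1,8) (2,2) (1,8) (2,2)
{HEDR, HEDM} → row (0,5) (0,5) (0,5) (0,5) (0,5) (0,5) (0,5) (0,5)
{HEUR} → row (3,2) (3,2) (3,2) (3,2) (3,2) (3,2) (3,2) (3,2)
{HEUM} → row (7,2) (7,2) (7,2) (7,2) (7,2) (7,2) (7,2) (7,2)
That's 5 distinct rows out of 16 strategies.

5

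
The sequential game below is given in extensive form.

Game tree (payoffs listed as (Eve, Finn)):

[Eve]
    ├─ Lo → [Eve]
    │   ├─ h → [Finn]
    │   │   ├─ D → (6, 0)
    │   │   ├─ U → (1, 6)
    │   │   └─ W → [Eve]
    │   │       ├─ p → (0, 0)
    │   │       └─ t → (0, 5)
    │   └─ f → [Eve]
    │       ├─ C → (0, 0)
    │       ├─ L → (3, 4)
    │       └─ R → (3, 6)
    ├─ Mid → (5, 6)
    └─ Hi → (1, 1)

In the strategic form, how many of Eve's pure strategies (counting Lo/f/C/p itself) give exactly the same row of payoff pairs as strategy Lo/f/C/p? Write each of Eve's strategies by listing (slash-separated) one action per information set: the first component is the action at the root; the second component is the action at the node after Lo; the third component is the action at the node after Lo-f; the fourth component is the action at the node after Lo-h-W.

2

Row for Lo/f/C/p (columns D, U, W): (0,0) (0,0) (0,0).
Under Lo/f/C/p, Eve's choice at the node after Lo-h-W can never be reached regardless of what Finn does, so varying those choices leaves every outcome unchanged.
Holding the reachable choices fixed and varying the unreachable one freely already gives 2 equivalent strategies.
No other strategy reproduces this row, so those 2 are the full class: Lo/f/C/p, Lo/f/C/t.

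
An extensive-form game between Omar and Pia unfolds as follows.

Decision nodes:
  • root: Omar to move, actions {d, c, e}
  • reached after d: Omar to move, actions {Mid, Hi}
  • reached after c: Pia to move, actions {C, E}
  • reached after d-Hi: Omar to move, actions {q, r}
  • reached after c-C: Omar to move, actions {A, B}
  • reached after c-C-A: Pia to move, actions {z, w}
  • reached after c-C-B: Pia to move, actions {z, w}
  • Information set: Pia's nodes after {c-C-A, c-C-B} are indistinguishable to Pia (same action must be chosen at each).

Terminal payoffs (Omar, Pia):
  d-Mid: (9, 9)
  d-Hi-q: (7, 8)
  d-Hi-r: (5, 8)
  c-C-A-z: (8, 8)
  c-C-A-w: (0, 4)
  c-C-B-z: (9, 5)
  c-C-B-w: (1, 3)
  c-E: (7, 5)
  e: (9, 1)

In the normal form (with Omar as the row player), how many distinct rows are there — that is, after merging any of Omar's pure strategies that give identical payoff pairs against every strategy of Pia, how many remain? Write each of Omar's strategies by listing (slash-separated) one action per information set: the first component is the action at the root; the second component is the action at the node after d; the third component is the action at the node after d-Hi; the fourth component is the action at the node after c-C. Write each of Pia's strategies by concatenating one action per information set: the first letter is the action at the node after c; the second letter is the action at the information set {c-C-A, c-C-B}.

6

Omar has 24 pure strategies: d/Mid/q/A, d/Mid/q/B, d/Mid/r/A, d/Mid/r/B, d/Hi/q/A, d/Hi/q/B, d/Hi/r/A, d/Hi/r/B, c/Mid/q/A, c/Mid/q/B, c/Mid/r/A, c/Mid/r/B, c/Hi/q/A, c/Hi/q/B, c/Hi/r/A, c/Hi/r/B, e/Mid/q/A, e/Mid/q/B, e/Mid/r/A, e/Mid/r/B, e/Hi/q/A, e/Hi/q/B, e/Hi/r/A, e/Hi/r/B. Columns: Cz, Cw, Ez, Ew.
{d/Mid/q/A, d/Mid/q/B, d/Mid/r/A, d/Mid/r/B} → row (9,9) (9,9) (9,9) (9,9)
{d/Hi/q/A, d/Hi/q/B} → row (7,8) (7,8) (7,8) (7,8)
{d/Hi/r/A, d/Hi/r/B} → row (5,8) (5,8) (5,8) (5,8)
{c/Mid/q/A, c/Mid/r/A, c/Hi/q/A, c/Hi/r/A} → row (8,8) (0,4) (7,5) (7,5)
{c/Mid/q/B, c/Mid/r/B, c/Hi/q/B, c/Hi/r/B} → row (9,5) (1,3) (7,5) (7,5)
{e/Mid/q/A, e/Mid/q/B, e/Mid/r/A, e/Mid/r/B, e/Hi/q/A, e/Hi/q/B, e/Hi/r/A, e/Hi/r/B} → row (9,1) (9,1) (9,1) (9,1)
That's 6 distinct rows out of 24 strategies.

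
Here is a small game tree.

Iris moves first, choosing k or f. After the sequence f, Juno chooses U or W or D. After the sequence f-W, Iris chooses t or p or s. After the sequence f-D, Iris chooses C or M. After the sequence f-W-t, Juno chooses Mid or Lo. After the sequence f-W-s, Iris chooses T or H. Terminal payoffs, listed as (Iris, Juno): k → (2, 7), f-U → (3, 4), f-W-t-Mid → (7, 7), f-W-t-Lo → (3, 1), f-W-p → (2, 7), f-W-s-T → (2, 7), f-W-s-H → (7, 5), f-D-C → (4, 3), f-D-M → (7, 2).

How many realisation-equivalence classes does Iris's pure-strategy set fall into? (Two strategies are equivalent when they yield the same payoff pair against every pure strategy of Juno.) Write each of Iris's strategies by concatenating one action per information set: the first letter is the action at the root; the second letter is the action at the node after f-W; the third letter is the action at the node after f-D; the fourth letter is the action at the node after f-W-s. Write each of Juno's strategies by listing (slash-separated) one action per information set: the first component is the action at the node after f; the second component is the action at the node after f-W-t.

7

Iris has 24 pure strategies: ktCT, ktCH, ktMT, ktMH, kpCT, kpCH, kpMT, kpMH, ksCT, ksCH, ksMT, ksMH, ftCT, ftCH, ftMT, ftMH, fpCT, fpCH, fpMT, fpMH, fsCT, fsCH, fsMT, fsMH. Columns: U/Mid, U/Lo, W/Mid, W/Lo, D/Mid, D/Lo.
{ktCT, ktCH, ktMT, ktMH, kpCT, kpCH, kpMT, kpMH, ksCT, ksCH, ksMT, ksMH} → row (2,7) (2,7) (2,7) (2,7) (2,7) (2,7)
{ftCT, ftCH} → row (3,4) (3,4) (7,7) (3,1) (4,3) (4,3)
{ftMT, ftMH} → row (3,4) (3,4) (7,7) (3,1) (7,2) (7,2)
{fpCT, fpCH, fsCT} → row (3,4) (3,4) (2,7) (2,7) (4,3) (4,3)
{fpMT, fpMH, fsMT} → row (3,4) (3,4) (2,7) (2,7) (7,2) (7,2)
{fsCH} → row (3,4) (3,4) (7,5) (7,5) (4,3) (4,3)
{fsMH} → row (3,4) (3,4) (7,5) (7,5) (7,2) (7,2)
That's 7 distinct rows out of 24 strategies.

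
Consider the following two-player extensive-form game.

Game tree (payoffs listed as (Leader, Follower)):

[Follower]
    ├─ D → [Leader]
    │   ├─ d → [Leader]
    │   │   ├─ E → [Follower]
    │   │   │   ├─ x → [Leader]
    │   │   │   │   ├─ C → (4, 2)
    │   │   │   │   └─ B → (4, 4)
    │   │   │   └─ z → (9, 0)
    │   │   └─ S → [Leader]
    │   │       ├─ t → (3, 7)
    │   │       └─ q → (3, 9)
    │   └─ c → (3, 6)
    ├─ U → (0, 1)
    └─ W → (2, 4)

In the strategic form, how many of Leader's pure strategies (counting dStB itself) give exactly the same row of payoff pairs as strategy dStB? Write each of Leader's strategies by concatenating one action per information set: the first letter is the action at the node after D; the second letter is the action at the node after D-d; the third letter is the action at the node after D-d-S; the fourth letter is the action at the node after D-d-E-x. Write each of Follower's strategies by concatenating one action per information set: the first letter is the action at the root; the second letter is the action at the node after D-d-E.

Row for dStB (columns Dx, Dz, Ux, Uz, Wx, Wz): (3,7) (3,7) (0,1) (0,1) (2,4) (2,4).
Under dStB, Leader's choice at the node after D-d-E-x can never be reached regardless of what Follower does, so varying those choices leaves every outcome unchanged.
Holding the reachable choices fixed and varying the unreachable one freely already gives 2 equivalent strategies.
No other strategy reproduces this row, so those 2 are the full class: dStC, dStB.

2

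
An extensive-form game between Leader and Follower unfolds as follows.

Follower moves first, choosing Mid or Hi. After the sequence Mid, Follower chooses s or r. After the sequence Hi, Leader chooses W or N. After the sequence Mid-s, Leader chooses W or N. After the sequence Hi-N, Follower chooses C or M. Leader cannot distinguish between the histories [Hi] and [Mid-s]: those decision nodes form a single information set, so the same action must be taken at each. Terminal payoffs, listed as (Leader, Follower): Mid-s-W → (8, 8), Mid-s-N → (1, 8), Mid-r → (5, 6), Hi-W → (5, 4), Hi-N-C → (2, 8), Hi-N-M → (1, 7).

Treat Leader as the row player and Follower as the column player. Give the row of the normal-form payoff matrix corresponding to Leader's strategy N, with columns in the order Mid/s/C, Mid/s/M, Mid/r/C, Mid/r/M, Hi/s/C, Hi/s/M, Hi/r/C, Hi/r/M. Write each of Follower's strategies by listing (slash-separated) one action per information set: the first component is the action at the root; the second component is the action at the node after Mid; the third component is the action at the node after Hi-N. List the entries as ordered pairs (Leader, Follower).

(1,8) (1,8) (5,6) (5,6) (2,8) (1,7) (2,8) (1,7)

vs Mid/s/C: Follower plays Mid → Follower plays s at [Mid] → Leader plays N at [Mid-s] → (1, 8)
vs Mid/s/M: Follower plays Mid → Follower plays s at [Mid] → Leader plays N at [Mid-s] → (1, 8)
vs Mid/r/C: Follower plays Mid → Follower plays r at [Mid] → (5, 6)
vs Mid/r/M: Follower plays Mid → Follower plays r at [Mid] → (5, 6)
vs Hi/s/C: Follower plays Hi → Leader plays N at [Hi] → Follower plays C at [Hi-N] → (2, 8)
vs Hi/s/M: Follower plays Hi → Leader plays N at [Hi] → Follower plays M at [Hi-N] → (1, 7)
vs Hi/r/C: Follower plays Hi → Leader plays N at [Hi] → Follower plays C at [Hi-N] → (2, 8)
vs Hi/r/M: Follower plays Hi → Leader plays N at [Hi] → Follower plays M at [Hi-N] → (1, 7)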